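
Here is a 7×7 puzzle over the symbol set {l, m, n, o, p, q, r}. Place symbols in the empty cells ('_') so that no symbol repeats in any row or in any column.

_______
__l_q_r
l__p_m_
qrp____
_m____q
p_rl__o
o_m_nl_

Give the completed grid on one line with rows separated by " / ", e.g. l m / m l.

n l o q p r m / m p l n q o r / l o q p r m n / q r p m o n l / r m n o l p q / p n r l m q o / o q m r n l p

row 3 has {l,m,p}; column 7 has {o,q,r} — only n is left for (r3,c7).
row 6 has {l,o,p,r}; column 5 has {n,q} — only m is left for (r6,c5).
row 7 has {l,m,n,o}; column 7 has {n,o,q,r} — only p is left for (r7,c7).
row 7 has {l,m,n,o,p}; column 2 has {m,r} — only q is left for (r7,c2).
row 7 has {l,m,n,o,p,q}; column 4 has {l,p} — only r is left for (r7,c4).
row 3 has {l,m,n,p}; column 2 has {m,q,r} — only o is left for (r3,c2).
row 3 has {l,m,n,o,p}; column 3 has {l,m,p,r} — only q is left for (r3,c3).
row 3 has {l,m,n,o,p,q}; column 5 has {m,n,q} — only r is left for (r3,c5).
row 6 has {l,m,o,p,r}; column 2 has {m,o,q,r} — only n is left for (r6,c2).
row 6 has {l,m,n,o,p,r}; column 6 has {l,m} — only q is left for (r6,c6).
row 2 has {l,q,r}; column 2 has {m,n,o,q,r} — only p is left for (r2,c2).
row 1 is empty so far; column 2 has {m,n,o,p,q,r} — only l is left for (r1,c2).
row 1 has {l}; column 7 has {n,o,p,q,r} — only m is left for (r1,c7).
row 4 has {p,q,r}; column 7 has {m,n,o,p,q,r} — only l is left for (r4,c7).
row 4 has {l,p,q,r}; column 5 has {m,n,q,r} — only o is left for (r4,c5).
row 4 has {l,o,p,q,r}; column 6 has {l,m,q} — only n is left for (r4,c6).
row 1 has {l,m}; column 5 has {m,n,o,q,r} — only p is left for (r1,c5).
row 2 has {l,p,q,r}; column 6 has {l,m,n,q} — only o is left for (r2,c6).
row 4 has {l,n,o,p,q,r}; column 4 has {l,p,r} — only m is left for (r4,c4).
row 5 has {m,q}; column 5 has {m,n,o,p,q,r} — only l is left for (r5,c5).
row 1 has {l,m,p}; column 6 has {l,m,n,o,q} — only r is left for (r1,c6).
row 2 has {l,o,p,q,r}; column 4 has {l,m,p,r} — only n is left for (r2,c4).
row 5 has {l,m,q}; column 4 has {l,m,n,p,r} — only o is left for (r5,c4).
row 5 has {l,m,o,q}; column 6 has {l,m,n,o,q,r} — only p is left for (r5,c6).
row 1 has {l,m,p,r}; column 1 has {l,o,p,q} — only n is left for (r1,c1).
row 1 has {l,m,n,p,r}; column 3 has {l,m,p,q,r} — only o is left for (r1,c3).
row 1 has {l,m,n,o,p,r}; column 4 has {l,m,n,o,p,r} — only q is left for (r1,c4).
row 2 has {l,n,o,p,q,r}; column 1 has {l,n,o,p,q} — only m is left for (r2,c1).
row 5 has {l,m,o,p,q}; column 1 has {l,m,n,o,p,q} — only r is left for (r5,c1).
row 5 has {l,m,o,p,q,r}; column 3 has {l,m,o,p,q,r} — only n is left for (r5,c3).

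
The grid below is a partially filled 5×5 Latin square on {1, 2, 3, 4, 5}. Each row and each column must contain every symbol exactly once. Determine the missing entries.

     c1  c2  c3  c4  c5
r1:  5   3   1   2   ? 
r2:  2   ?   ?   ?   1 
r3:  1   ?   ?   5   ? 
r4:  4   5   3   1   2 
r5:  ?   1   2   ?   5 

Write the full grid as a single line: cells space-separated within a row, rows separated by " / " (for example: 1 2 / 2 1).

5 3 1 2 4 / 2 4 5 3 1 / 1 2 4 5 3 / 4 5 3 1 2 / 3 1 2 4 5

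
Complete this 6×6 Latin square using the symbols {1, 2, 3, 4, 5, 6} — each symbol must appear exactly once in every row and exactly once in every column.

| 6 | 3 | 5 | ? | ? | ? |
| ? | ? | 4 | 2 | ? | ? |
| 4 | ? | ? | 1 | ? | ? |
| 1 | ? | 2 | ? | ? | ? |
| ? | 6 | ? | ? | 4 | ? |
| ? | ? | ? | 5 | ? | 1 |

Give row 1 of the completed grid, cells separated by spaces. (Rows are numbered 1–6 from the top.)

6 3 5 4 1 2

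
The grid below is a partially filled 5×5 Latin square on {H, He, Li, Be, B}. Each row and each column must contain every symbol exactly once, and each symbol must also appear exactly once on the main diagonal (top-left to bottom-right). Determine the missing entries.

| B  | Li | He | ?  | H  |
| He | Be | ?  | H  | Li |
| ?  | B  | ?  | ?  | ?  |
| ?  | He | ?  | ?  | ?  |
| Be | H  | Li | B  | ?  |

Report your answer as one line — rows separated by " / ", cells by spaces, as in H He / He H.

B Li He Be H / He Be B H Li / Li B H He Be / H He Be Li B / Be H Li B He

(r1,c4) = Be
(r2,c3) = B
(r3,c3) = H
(r4,c3) = Be
(r4,c4) = Li
(r4,c5) = B
(r5,c5) = He
(r3,c1) = Li
(r3,c4) = He
(r3,c5) = Be
(r4,c1) = H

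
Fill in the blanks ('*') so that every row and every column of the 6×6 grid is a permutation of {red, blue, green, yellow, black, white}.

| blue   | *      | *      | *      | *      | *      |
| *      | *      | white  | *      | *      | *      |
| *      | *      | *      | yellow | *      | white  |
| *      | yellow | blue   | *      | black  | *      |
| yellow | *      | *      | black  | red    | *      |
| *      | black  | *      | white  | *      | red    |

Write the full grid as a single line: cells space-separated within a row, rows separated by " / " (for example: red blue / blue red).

row 4 has {blue,yellow,black}; column 6 has {red,white} — only green is left for (r4,c6).
row 5 has {red,yellow,black}; column 3 has {blue,white} — only green is left for (r5,c3).
row 5 has {red,green,yellow,black}; column 6 has {red,green,white} — only blue is left for (r5,c6).
row 6 has {red,black,white}; column 1 has {blue,yellow} — only green is left for (r6,c1).
row 6 has {red,green,black,white}; column 3 has {blue,green,white} — only yellow is left for (r6,c3).
row 6 has {red,green,yellow,black,white}; column 5 has {red,black} — only blue is left for (r6,c5).
row 3 has {yellow,white}; column 5 has {red,blue,black} — only green is left for (r3,c5).
row 4 has {blue,green,yellow,black}; column 4 has {yellow,black,white} — only red is left for (r4,c4).
row 5 has {red,blue,green,yellow,black}; column 2 has {yellow,black} — only white is left for (r5,c2).
row 1 has {blue}; column 4 has {red,yellow,black,white} — only green is left for (r1,c4).
row 2 has {white}; column 4 has {red,green,yellow,black,white} — only blue is left for (r2,c4).
row 2 has {blue,white}; column 5 has {red,blue,green,black} — only yellow is left for (r2,c5).
row 2 has {blue,yellow,white}; column 6 has {red,blue,green,white} — only black is left for (r2,c6).
row 4 has {red,blue,green,yellow,black}; column 1 has {blue,green,yellow} — only white is left for (r4,c1).
row 1 has {blue,green}; column 2 has {yellow,black,white} — only red is left for (r1,c2).
row 1 has {red,blue,green}; column 3 has {blue,green,yellow,white} — only black is left for (r1,c3).
row 1 has {red,blue,green,black}; column 5 has {red,blue,green,yellow,black} — only white is left for (r1,c5).
row 1 has {red,blue,green,black,white}; column 6 has {red,blue,green,black,white} — only yellow is left for (r1,c6).
row 2 has {blue,yellow,black,white}; column 1 has {blue,green,yellow,white} — only red is left for (r2,c1).
row 2 has {red,blue,yellow,black,white}; column 2 has {red,yellow,black,white} — only green is left for (r2,c2).
row 3 has {green,yellow,white}; column 1 has {red,blue,green,yellow,white} — only black is left for (r3,c1).
row 3 has {green,yellow,black,white}; column 2 has {red,green,yellow,black,white} — only blue is left for (r3,c2).
row 3 has {blue,green,yellow,black,white}; column 3 has {blue,green,yellow,black,white} — only red is left for (r3,c3).

blue red black green white yellow / red green white blue yellow black / black blue red yellow green white / white yellow blue red black green / yellow white green black red blue / green black yellow white blue red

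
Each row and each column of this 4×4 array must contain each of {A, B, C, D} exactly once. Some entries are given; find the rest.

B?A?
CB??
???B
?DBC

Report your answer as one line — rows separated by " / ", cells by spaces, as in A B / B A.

B C A D / C B D A / D A C B / A D B C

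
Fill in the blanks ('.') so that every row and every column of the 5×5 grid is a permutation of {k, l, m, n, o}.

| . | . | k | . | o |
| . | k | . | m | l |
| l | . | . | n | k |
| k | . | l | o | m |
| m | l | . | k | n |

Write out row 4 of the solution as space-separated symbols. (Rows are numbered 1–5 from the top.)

k n l o m

At row 1, column 1: row 1 has {k,o}; column 1 has {k,l,m}; that leaves n.
At row 1, column 2: row 1 has {k,n,o}; column 2 has {k,l}; that leaves m.
At row 1, column 4: row 1 has {k,m,n,o}; column 4 has {k,m,n,o}; that leaves l.
At row 2, column 1: row 2 has {k,l,m}; column 1 has {k,l,m,n}; that leaves o.
At row 2, column 3: row 2 has {k,l,m,o}; column 3 has {k,l}; that leaves n.
At row 3, column 2: row 3 has {k,l,n}; column 2 has {k,l,m}; that leaves o.
At row 3, column 3: row 3 has {k,l,n,o}; column 3 has {k,l,n}; that leaves m.
At row 4, column 2: row 4 has {k,l,m,o}; column 2 has {k,l,m,o}; that leaves n.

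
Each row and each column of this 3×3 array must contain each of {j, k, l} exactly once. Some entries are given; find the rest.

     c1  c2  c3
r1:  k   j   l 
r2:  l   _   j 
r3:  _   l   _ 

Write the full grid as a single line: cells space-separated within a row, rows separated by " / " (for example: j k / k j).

k j l / l k j / j l k

(r2,c2) = k
(r3,c1) = j
(r3,c3) = k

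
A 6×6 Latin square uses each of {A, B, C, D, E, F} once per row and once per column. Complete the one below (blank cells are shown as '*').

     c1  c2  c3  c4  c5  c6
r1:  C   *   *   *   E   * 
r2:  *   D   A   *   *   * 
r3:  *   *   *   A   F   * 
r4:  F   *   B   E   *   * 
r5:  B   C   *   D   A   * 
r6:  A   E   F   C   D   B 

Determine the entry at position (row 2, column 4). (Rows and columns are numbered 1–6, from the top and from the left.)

F

row 1 has {C,E}; column 3 has {A,B,F} — only D is left for (r1,c3).
row 2 has {A,D}; column 1 has {A,B,C,F} — only E is left for (r2,c1).
row 3 has {A,F}; column 1 has {A,B,C,E,F} — only D is left for (r3,c1).
row 3 has {A,D,F}; column 2 has {C,D,E} — only B is left for (r3,c2).
row 4 has {B,E,F}; column 2 has {B,C,D,E} — only A is left for (r4,c2).
row 4 has {A,B,E,F}; column 5 has {A,D,E,F} — only C is left for (r4,c5).
row 4 has {A,B,C,E,F}; column 6 has {B} — only D is left for (r4,c6).
row 5 has {A,B,C,D}; column 3 has {A,B,D,F} — only E is left for (r5,c3).
row 5 has {A,B,C,D,E}; column 6 has {B,D} — only F is left for (r5,c6).
row 1 has {C,D,E}; column 2 has {A,B,C,D,E} — only F is left for (r1,c2).
row 1 has {C,D,E,F}; column 4 has {A,C,D,E} — only B is left for (r1,c4).
row 1 has {B,C,D,E,F}; column 6 has {B,D,F} — only A is left for (r1,c6).
row 2 has {A,D,E}; column 4 has {A,B,C,D,E} — only F is left for (r2,c4).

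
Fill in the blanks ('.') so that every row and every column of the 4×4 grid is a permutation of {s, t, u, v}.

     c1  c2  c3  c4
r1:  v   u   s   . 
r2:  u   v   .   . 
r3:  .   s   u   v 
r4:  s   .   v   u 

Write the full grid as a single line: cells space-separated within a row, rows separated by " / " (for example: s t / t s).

(r1,c4) = t
(r2,c3) = t
(r2,c4) = s
(r3,c1) = t
(r4,c2) = t

v u s t / u v t s / t s u v / s t v u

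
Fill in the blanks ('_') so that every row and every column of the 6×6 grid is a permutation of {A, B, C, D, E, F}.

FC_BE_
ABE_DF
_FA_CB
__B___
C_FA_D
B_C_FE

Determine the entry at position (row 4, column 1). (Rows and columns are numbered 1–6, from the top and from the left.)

Cell (r1,c3): row 1 has {B,C,E,F}; column 3 has {A,B,C,E,F} → D.
Cell (r1,c6): row 1 has {B,C,D,E,F}; column 6 has {B,D,E,F} → A.
Cell (r2,c4): row 2 has {A,B,D,E,F}; column 4 has {A,B} → C.
Cell (r4,c5): row 4 has {B}; column 5 has {C,D,E,F} → A.
Cell (r4,c6): row 4 has {A,B}; column 6 has {A,B,D,E,F} → C.
Cell (r5,c2): row 5 has {A,C,D,F}; column 2 has {B,C,F} → E.
Cell (r5,c5): row 5 has {A,C,D,E,F}; column 5 has {A,C,D,E,F} → B.
Cell (r6,c4): row 6 has {B,C,E,F}; column 4 has {A,B,C} → D.
Cell (r3,c4): row 3 has {A,B,C,F}; column 4 has {A,B,C,D} → E.
Cell (r4,c2): row 4 has {A,B,C}; column 2 has {B,C,E,F} → D.
Cell (r4,c4): row 4 has {A,B,C,D}; column 4 has {A,B,C,D,E} → F.
Cell (r6,c2): row 6 has {B,C,D,E,F}; column 2 has {B,C,D,E,F} → A.
Cell (r3,c1): row 3 has {A,B,C,E,F}; column 1 has {A,B,C,F} → D.
Cell (r4,c1): row 4 has {A,B,C,D,F}; column 1 has {A,B,C,D,F} → E.

E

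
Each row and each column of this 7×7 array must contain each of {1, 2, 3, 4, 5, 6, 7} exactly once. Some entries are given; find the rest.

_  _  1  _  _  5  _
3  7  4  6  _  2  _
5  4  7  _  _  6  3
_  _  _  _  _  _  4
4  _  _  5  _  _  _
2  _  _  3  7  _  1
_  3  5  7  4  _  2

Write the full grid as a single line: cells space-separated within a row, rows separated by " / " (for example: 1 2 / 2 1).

row 2 has {2,3,4,6,7}; column 7 has {1,2,3,4} — only 5 is left for (r2,c7).
row 6 has {1,2,3,7}; column 3 has {1,4,5,7} — only 6 is left for (r6,c3).
row 6 has {1,2,3,6,7}; column 6 has {2,5,6} — only 4 is left for (r6,c6).
row 7 has {2,3,4,5,7}; column 6 has {2,4,5,6} — only 1 is left for (r7,c6).
row 2 has {2,3,4,5,6,7}; column 5 has {4,7} — only 1 is left for (r2,c5).
row 3 has {3,4,5,6,7}; column 5 has {1,4,7} — only 2 is left for (r3,c5).
row 6 has {1,2,3,4,6,7}; column 2 has {3,4,7} — only 5 is left for (r6,c2).
row 7 has {1,2,3,4,5,7}; column 1 has {2,3,4,5} — only 6 is left for (r7,c1).
row 1 has {1,5}; column 1 has {2,3,4,5,6} — only 7 is left for (r1,c1).
row 1 has {1,5,7}; column 7 has {1,2,3,4,5} — only 6 is left for (r1,c7).
row 3 has {2,3,4,5,6,7}; column 4 has {3,5,6,7} — only 1 is left for (r3,c4).
row 4 has {4}; column 1 has {2,3,4,5,6,7} — only 1 is left for (r4,c1).
row 4 has {1,4}; column 4 has {1,3,5,6,7} — only 2 is left for (r4,c4).
row 5 has {4,5}; column 7 has {1,2,3,4,5,6} — only 7 is left for (r5,c7).
row 1 has {1,5,6,7}; column 2 has {3,4,5,7} — only 2 is left for (r1,c2).
row 1 has {1,2,5,6,7}; column 4 has {1,2,3,5,6,7} — only 4 is left for (r1,c4).
row 1 has {1,2,4,5,6,7}; column 5 has {1,2,4,7} — only 3 is left for (r1,c5).
row 4 has {1,2,4}; column 2 has {2,3,4,5,7} — only 6 is left for (r4,c2).
row 4 has {1,2,4,6}; column 3 has {1,4,5,6,7} — only 3 is left for (r4,c3).
row 4 has {1,2,3,4,6}; column 5 has {1,2,3,4,7} — only 5 is left for (r4,c5).
row 4 has {1,2,3,4,5,6}; column 6 has {1,2,4,5,6} — only 7 is left for (r4,c6).
row 5 has {4,5,7}; column 2 has {2,3,4,5,6,7} — only 1 is left for (r5,c2).
row 5 has {1,4,5,7}; column 3 has {1,3,4,5,6,7} — only 2 is left for (r5,c3).
row 5 has {1,2,4,5,7}; column 5 has {1,2,3,4,5,7} — only 6 is left for (r5,c5).
row 5 has {1,2,4,5,6,7}; column 6 has {1,2,4,5,6,7} — only 3 is left for (r5,c6).

7 2 1 4 3 5 6 / 3 7 4 6 1 2 5 / 5 4 7 1 2 6 3 / 1 6 3 2 5 7 4 / 4 1 2 5 6 3 7 / 2 5 6 3 7 4 1 / 6 3 5 7 4 1 2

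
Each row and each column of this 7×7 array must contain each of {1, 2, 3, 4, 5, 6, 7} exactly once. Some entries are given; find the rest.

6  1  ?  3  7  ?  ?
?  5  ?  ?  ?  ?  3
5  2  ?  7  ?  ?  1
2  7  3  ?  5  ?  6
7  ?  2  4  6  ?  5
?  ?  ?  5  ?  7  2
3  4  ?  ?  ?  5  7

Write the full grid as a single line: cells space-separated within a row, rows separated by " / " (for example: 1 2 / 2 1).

6 1 5 3 7 2 4 / 4 5 7 2 1 6 3 / 5 2 6 7 4 3 1 / 2 7 3 1 5 4 6 / 7 3 2 4 6 1 5 / 1 6 4 5 3 7 2 / 3 4 1 6 2 5 7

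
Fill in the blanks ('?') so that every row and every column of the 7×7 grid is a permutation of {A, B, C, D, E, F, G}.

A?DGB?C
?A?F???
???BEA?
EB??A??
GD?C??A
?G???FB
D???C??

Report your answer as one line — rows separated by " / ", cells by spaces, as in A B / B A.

A F D G B E C / B A C F G D E / F C G B E A D / E B F D A C G / G D E C F B A / C G A E D F B / D E B A C G F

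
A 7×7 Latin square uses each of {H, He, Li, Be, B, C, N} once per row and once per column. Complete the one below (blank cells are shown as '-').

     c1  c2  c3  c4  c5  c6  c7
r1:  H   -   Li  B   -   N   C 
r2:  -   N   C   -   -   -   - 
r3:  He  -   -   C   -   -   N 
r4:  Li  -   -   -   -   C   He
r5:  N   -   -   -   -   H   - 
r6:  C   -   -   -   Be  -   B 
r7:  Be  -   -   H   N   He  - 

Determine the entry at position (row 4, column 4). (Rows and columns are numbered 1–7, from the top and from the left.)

Be

Cell (r1,c5): row 1 has {H,Li,B,C,N}; column 5 has {Be,N} → He.
Cell (r2,c1): row 2 has {C,N}; column 1 has {H,He,Li,Be,C,N} → B.
Cell (r6,c6): row 6 has {Be,B,C}; column 6 has {H,He,C,N} → Li.
Cell (r7,c3): row 7 has {H,He,Be,N}; column 3 has {Li,C} → B.
Cell (r7,c7): row 7 has {H,He,Be,B,N}; column 7 has {He,B,C,N} → Li.
Cell (r1,c2): row 1 has {H,He,Li,B,C,N}; column 2 has {N} → Be.
Cell (r2,c6): row 2 has {B,C,N}; column 6 has {H,He,Li,C,N} → Be.
Cell (r2,c7): row 2 has {Be,B,C,N}; column 7 has {He,Li,B,C,N} → H.
Cell (r3,c6): row 3 has {He,C,N}; column 6 has {H,He,Li,Be,C,N} → B.
Cell (r5,c7): row 5 has {H,N}; column 7 has {H,He,Li,B,C,N} → Be.
Cell (r7,c2): row 7 has {H,He,Li,Be,B,N}; column 2 has {Be,N} → C.
Cell (r2,c5): row 2 has {H,Be,B,C,N}; column 5 has {He,Be,N} → Li.
Cell (r3,c5): row 3 has {He,B,C,N}; column 5 has {He,Li,Be,N} → H.
Cell (r4,c5): row 4 has {He,Li,C}; column 5 has {H,He,Li,Be,N} → B.
Cell (r5,c3): row 5 has {H,Be,N}; column 3 has {Li,B,C} → He.
Cell (r5,c4): row 5 has {H,He,Be,N}; column 4 has {H,B,C} → Li.
Cell (r5,c5): row 5 has {H,He,Li,Be,N}; column 5 has {H,He,Li,Be,B,N} → C.
Cell (r2,c4): row 2 has {H,Li,Be,B,C,N}; column 4 has {H,Li,B,C} → He.
Cell (r3,c2): row 3 has {H,He,B,C,N}; column 2 has {Be,C,N} → Li.
Cell (r3,c3): row 3 has {H,He,Li,B,C,N}; column 3 has {He,Li,B,C} → Be.
Cell (r4,c2): row 4 has {He,Li,B,C}; column 2 has {Li,Be,C,N} → H.
Cell (r4,c3): row 4 has {H,He,Li,B,C}; column 3 has {He,Li,Be,B,C} → N.
Cell (r4,c4): row 4 has {H,He,Li,B,C,N}; column 4 has {H,He,Li,B,C} → Be.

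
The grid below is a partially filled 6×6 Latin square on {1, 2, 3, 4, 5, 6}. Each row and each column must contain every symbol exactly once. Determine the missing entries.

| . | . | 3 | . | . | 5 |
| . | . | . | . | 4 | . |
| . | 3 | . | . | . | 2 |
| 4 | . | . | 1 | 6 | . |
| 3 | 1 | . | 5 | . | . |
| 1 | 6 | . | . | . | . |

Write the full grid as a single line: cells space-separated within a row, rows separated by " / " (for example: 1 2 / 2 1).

(r4,c6): row 4 has {1,4,6}; column 6 has {2,5}, so it must be 3.
(r5,c5): row 5 has {1,3,5}; column 5 has {4,6}, so it must be 2.
(r6,c6): row 6 has {1,6}; column 6 has {2,3,5}, so it must be 4.
(r1,c5): row 1 has {3,5}; column 5 has {2,4,6}, so it must be 1.
(r3,c5): row 3 has {2,3}; column 5 has {1,2,4,6}, so it must be 5.
(r5,c6): row 5 has {1,2,3,5}; column 6 has {2,3,4,5}, so it must be 6.
(r6,c5): row 6 has {1,4,6}; column 5 has {1,2,4,5,6}, so it must be 3.
(r2,c6): row 2 has {4}; column 6 has {2,3,4,5,6}, so it must be 1.
(r3,c1): row 3 has {2,3,5}; column 1 has {1,3,4}, so it must be 6.
(r3,c4): row 3 has {2,3,5,6}; column 4 has {1,5}, so it must be 4.
(r5,c3): row 5 has {1,2,3,5,6}; column 3 has {3}, so it must be 4.
(r6,c4): row 6 has {1,3,4,6}; column 4 has {1,4,5}, so it must be 2.
(r1,c1): row 1 has {1,3,5}; column 1 has {1,3,4,6}, so it must be 2.
(r1,c2): row 1 has {1,2,3,5}; column 2 has {1,3,6}, so it must be 4.
(r1,c4): row 1 has {1,2,3,4,5}; column 4 has {1,2,4,5}, so it must be 6.
(r2,c1): row 2 has {1,4}; column 1 has {1,2,3,4,6}, so it must be 5.
(r2,c2): row 2 has {1,4,5}; column 2 has {1,3,4,6}, so it must be 2.
(r2,c3): row 2 has {1,2,4,5}; column 3 has {3,4}, so it must be 6.
(r2,c4): row 2 has {1,2,4,5,6}; column 4 has {1,2,4,5,6}, so it must be 3.
(r3,c3): row 3 has {2,3,4,5,6}; column 3 has {3,4,6}, so it must be 1.
(r4,c2): row 4 has {1,3,4,6}; column 2 has {1,2,3,4,6}, so it must be 5.
(r4,c3): row 4 has {1,3,4,5,6}; column 3 has {1,3,4,6}, so it must be 2.
(r6,c3): row 6 has {1,2,3,4,6}; column 3 has {1,2,3,4,6}, so it must be 5.

2 4 3 6 1 5 / 5 2 6 3 4 1 / 6 3 1 4 5 2 / 4 5 2 1 6 3 / 3 1 4 5 2 6 / 1 6 5 2 3 4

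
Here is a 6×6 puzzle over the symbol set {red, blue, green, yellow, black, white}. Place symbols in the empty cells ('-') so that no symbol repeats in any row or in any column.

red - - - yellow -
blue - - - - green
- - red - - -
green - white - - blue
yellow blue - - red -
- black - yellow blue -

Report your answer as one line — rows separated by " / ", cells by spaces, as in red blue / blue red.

red green blue white yellow black / blue red yellow black white green / black white red blue green yellow / green yellow white red black blue / yellow blue black green red white / white black green yellow blue red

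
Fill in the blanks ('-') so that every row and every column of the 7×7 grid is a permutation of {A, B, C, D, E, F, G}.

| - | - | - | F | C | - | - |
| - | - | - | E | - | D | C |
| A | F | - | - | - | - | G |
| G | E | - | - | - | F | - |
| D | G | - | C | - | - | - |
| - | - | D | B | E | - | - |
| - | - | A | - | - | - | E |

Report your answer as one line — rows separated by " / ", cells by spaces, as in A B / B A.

E B G F C A D / B A F E G D C / A F E D B C G / G E C A D F B / D G B C A E F / F C D B E G A / C D A G F B E

row 3 has {A,F,G}; column 4 has {B,C,E,F} — only D is left for (r3,c4).
row 3 has {A,D,F,G}; column 5 has {C,E} — only B is left for (r3,c5).
row 4 has {E,F,G}; column 4 has {B,C,D,E,F} — only A is left for (r4,c4).
row 4 has {A,E,F,G}; column 5 has {B,C,E} — only D is left for (r4,c5).
row 4 has {A,D,E,F,G}; column 7 has {C,E,G} — only B is left for (r4,c7).
row 7 has {A,E}; column 4 has {A,B,C,D,E,F} — only G is left for (r7,c4).
row 7 has {A,E,G}; column 5 has {B,C,D,E} — only F is left for (r7,c5).
row 4 has {A,B,D,E,F,G}; column 3 has {A,D} — only C is left for (r4,c3).
row 5 has {C,D,G}; column 5 has {B,C,D,E,F} — only A is left for (r5,c5).
row 5 has {A,C,D,G}; column 7 has {B,C,E,G} — only F is left for (r5,c7).
row 6 has {B,D,E}; column 7 has {B,C,E,F,G} — only A is left for (r6,c7).
row 1 has {C,F}; column 7 has {A,B,C,E,F,G} — only D is left for (r1,c7).
row 2 has {C,D,E}; column 5 has {A,B,C,D,E,F} — only G is left for (r2,c5).
row 3 has {A,B,D,F,G}; column 3 has {A,C,D} — only E is left for (r3,c3).
row 3 has {A,B,D,E,F,G}; column 6 has {D,F} — only C is left for (r3,c6).
row 5 has {A,C,D,F,G}; column 3 has {A,C,D,E} — only B is left for (r5,c3).
row 5 has {A,B,C,D,F,G}; column 6 has {C,D,F} — only E is left for (r5,c6).
row 6 has {A,B,D,E}; column 2 has {E,F,G} — only C is left for (r6,c2).
row 6 has {A,B,C,D,E}; column 6 has {C,D,E,F} — only G is left for (r6,c6).
row 7 has {A,E,F,G}; column 6 has {C,D,E,F,G} — only B is left for (r7,c6).
row 1 has {C,D,F}; column 3 has {A,B,C,D,E} — only G is left for (r1,c3).
row 1 has {C,D,F,G}; column 6 has {B,C,D,E,F,G} — only A is left for (r1,c6).
row 2 has {C,D,E,G}; column 3 has {A,B,C,D,E,G} — only F is left for (r2,c3).
row 6 has {A,B,C,D,E,G}; column 1 has {A,D,G} — only F is left for (r6,c1).
row 7 has {A,B,E,F,G}; column 1 has {A,D,F,G} — only C is left for (r7,c1).
row 7 has {A,B,C,E,F,G}; column 2 has {C,E,F,G} — only D is left for (r7,c2).
row 1 has {A,C,D,F,G}; column 2 has {C,D,E,F,G} — only B is left for (r1,c2).
row 2 has {C,D,E,F,G}; column 1 has {A,C,D,F,G} — only B is left for (r2,c1).
row 2 has {B,C,D,E,F,G}; column 2 has {B,C,D,E,F,G} — only A is left for (r2,c2).
row 1 has {A,B,C,D,F,G}; column 1 has {A,B,C,D,F,G} — only E is left for (r1,c1).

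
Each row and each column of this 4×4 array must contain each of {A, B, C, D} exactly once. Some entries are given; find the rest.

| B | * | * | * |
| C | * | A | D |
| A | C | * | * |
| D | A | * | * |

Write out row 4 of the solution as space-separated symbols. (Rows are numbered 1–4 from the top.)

D A B C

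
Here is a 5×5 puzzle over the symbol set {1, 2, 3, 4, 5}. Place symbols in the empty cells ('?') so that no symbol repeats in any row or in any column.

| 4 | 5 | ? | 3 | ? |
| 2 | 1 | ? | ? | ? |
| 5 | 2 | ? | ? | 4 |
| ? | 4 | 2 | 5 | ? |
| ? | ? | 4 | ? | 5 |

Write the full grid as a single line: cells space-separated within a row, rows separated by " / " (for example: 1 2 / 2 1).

4 5 1 3 2 / 2 1 5 4 3 / 5 2 3 1 4 / 3 4 2 5 1 / 1 3 4 2 5

(r1,c3) = 1
(r1,c5) = 2
(r2,c4) = 4
(r2,c5) = 3
(r3,c3) = 3
(r3,c4) = 1
(r4,c5) = 1
(r5,c2) = 3
(r5,c4) = 2
(r2,c3) = 5
(r4,c1) = 3
(r5,c1) = 1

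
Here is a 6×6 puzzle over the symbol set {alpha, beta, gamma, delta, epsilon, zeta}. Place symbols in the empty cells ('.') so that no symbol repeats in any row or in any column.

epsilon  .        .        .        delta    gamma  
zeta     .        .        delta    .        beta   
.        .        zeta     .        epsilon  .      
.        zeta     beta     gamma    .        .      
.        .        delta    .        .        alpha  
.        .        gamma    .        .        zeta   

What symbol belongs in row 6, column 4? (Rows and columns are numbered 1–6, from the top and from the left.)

epsilon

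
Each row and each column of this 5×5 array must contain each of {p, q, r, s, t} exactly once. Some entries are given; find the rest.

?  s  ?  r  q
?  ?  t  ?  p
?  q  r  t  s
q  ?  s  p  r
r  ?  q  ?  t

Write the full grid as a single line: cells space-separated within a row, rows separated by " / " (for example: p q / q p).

Cell (r1,c3): row 1 has {q,r,s}; column 3 has {q,r,s,t} → p.
Cell (r2,c1): row 2 has {p,t}; column 1 has {q,r} → s.
Cell (r2,c2): row 2 has {p,s,t}; column 2 has {q,s} → r.
Cell (r2,c4): row 2 has {p,r,s,t}; column 4 has {p,r,t} → q.
Cell (r3,c1): row 3 has {q,r,s,t}; column 1 has {q,r,s} → p.
Cell (r4,c2): row 4 has {p,q,r,s}; column 2 has {q,r,s} → t.
Cell (r5,c2): row 5 has {q,r,t}; column 2 has {q,r,s,t} → p.
Cell (r5,c4): row 5 has {p,q,r,t}; column 4 has {p,q,r,t} → s.
Cell (r1,c1): row 1 has {p,q,r,s}; column 1 has {p,q,r,s} → t.

t s p r q / s r t q p / p q r t s / q t s p r / r p q s t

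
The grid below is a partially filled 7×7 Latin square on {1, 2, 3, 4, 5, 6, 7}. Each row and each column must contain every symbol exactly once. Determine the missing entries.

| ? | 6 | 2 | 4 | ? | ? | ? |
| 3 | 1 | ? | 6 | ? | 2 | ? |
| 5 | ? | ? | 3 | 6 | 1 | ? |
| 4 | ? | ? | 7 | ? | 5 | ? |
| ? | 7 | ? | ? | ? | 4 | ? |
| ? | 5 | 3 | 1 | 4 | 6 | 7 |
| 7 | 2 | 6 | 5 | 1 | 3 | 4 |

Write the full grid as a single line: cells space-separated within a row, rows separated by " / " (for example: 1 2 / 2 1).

1 6 2 4 5 7 3 / 3 1 4 6 7 2 5 / 5 4 7 3 6 1 2 / 4 3 1 7 2 5 6 / 6 7 5 2 3 4 1 / 2 5 3 1 4 6 7 / 7 2 6 5 1 3 4

At row 1, column 1: row 1 has {2,4,6}; column 1 has {3,4,5,7}; that leaves 1.
At row 1, column 6: row 1 has {1,2,4,6}; column 6 has {1,2,3,4,5,6}; that leaves 7.
At row 2, column 7: row 2 has {1,2,3,6}; column 7 has {4,7}; that leaves 5.
At row 3, column 2: row 3 has {1,3,5,6}; column 2 has {1,2,5,6,7}; that leaves 4.
At row 3, column 3: row 3 has {1,3,4,5,6}; column 3 has {2,3,6}; that leaves 7.
At row 3, column 7: row 3 has {1,3,4,5,6,7}; column 7 has {4,5,7}; that leaves 2.
At row 4, column 2: row 4 has {4,5,7}; column 2 has {1,2,4,5,6,7}; that leaves 3.
At row 4, column 3: row 4 has {3,4,5,7}; column 3 has {2,3,6,7}; that leaves 1.
At row 4, column 5: row 4 has {1,3,4,5,7}; column 5 has {1,4,6}; that leaves 2.
At row 4, column 7: row 4 has {1,2,3,4,5,7}; column 7 has {2,4,5,7}; that leaves 6.
At row 5, column 3: row 5 has {4,7}; column 3 has {1,2,3,6,7}; that leaves 5.
At row 5, column 4: row 5 has {4,5,7}; column 4 has {1,3,4,5,6,7}; that leaves 2.
At row 5, column 5: row 5 has {2,4,5,7}; column 5 has {1,2,4,6}; that leaves 3.
At row 5, column 7: row 5 has {2,3,4,5,7}; column 7 has {2,4,5,6,7}; that leaves 1.
At row 6, column 1: row 6 has {1,3,4,5,6,7}; column 1 has {1,3,4,5,7}; that leaves 2.
At row 1, column 5: row 1 has {1,2,4,6,7}; column 5 has {1,2,3,4,6}; that leaves 5.
At row 1, column 7: row 1 has {1,2,4,5,6,7}; column 7 has {1,2,4,5,6,7}; that leaves 3.
At row 2, column 3: row 2 has {1,2,3,5,6}; column 3 has {1,2,3,5,6,7}; that leaves 4.
At row 2, column 5: row 2 has {1,2,3,4,5,6}; column 5 has {1,2,3,4,5,6}; that leaves 7.
At row 5, column 1: row 5 has {1,2,3,4,5,7}; column 1 has {1,2,3,4,5,7}; that leaves 6.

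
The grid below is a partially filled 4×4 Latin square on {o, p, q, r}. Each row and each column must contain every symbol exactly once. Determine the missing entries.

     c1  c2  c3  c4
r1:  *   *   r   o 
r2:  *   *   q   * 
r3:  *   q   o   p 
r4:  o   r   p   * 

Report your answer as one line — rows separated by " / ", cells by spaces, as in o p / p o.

q p r o / p o q r / r q o p / o r p q

row 1 has {o,r}; column 2 has {q,r} — only p is left for (r1,c2).
row 2 has {q}; column 2 has {p,q,r} — only o is left for (r2,c2).
row 2 has {o,q}; column 4 has {o,p} — only r is left for (r2,c4).
row 3 has {o,p,q}; column 1 has {o} — only r is left for (r3,c1).
row 4 has {o,p,r}; column 4 has {o,p,r} — only q is left for (r4,c4).
row 1 has {o,p,r}; column 1 has {o,r} — only q is left for (r1,c1).
row 2 has {o,q,r}; column 1 has {o,q,r} — only p is left for (r2,c1).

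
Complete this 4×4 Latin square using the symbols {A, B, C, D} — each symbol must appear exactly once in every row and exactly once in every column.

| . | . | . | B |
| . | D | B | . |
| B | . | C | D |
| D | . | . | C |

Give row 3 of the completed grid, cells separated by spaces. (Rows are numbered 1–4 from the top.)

(r2,c4) = A
(r3,c2) = A

B A C D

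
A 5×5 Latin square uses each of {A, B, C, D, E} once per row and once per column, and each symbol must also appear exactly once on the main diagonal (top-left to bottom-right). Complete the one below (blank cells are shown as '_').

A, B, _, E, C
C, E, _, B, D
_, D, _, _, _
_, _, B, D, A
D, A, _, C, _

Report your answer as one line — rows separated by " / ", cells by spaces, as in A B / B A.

A B D E C / C E A B D / B D C A E / E C B D A / D A E C B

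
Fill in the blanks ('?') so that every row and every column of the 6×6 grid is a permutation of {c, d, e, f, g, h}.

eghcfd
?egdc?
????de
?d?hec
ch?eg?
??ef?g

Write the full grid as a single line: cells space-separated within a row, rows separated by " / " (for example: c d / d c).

Cell (r3,c4): row 3 has {d,e}; column 4 has {c,d,e,f,h} → g.
Cell (r4,c3): row 4 has {c,d,e,h}; column 3 has {e,g,h} → f.
Cell (r5,c3): row 5 has {c,e,g,h}; column 3 has {e,f,g,h} → d.
Cell (r5,c6): row 5 has {c,d,e,g,h}; column 6 has {c,d,e,g} → f.
Cell (r6,c2): row 6 has {e,f,g}; column 2 has {d,e,g,h} → c.
Cell (r6,c5): row 6 has {c,e,f,g}; column 5 has {c,d,e,f,g} → h.
Cell (r2,c6): row 2 has {c,d,e,g}; column 6 has {c,d,e,f,g} → h.
Cell (r3,c2): row 3 has {d,e,g}; column 2 has {c,d,e,g,h} → f.
Cell (r3,c3): row 3 has {d,e,f,g}; column 3 has {d,e,f,g,h} → c.
Cell (r4,c1): row 4 has {c,d,e,f,h}; column 1 has {c,e} → g.
Cell (r6,c1): row 6 has {c,e,f,g,h}; column 1 has {c,e,g} → d.
Cell (r2,c1): row 2 has {c,d,e,g,h}; column 1 has {c,d,e,g} → f.
Cell (r3,c1): row 3 has {c,d,e,f,g}; column 1 has {c,d,e,f,g} → h.

e g h c f d / f e g d c h / h f c g d e / g d f h e c / c h d e g f / d c e f h g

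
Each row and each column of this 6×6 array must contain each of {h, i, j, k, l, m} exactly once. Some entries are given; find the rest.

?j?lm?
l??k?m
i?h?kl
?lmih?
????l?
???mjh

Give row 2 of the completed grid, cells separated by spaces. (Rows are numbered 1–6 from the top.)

l h j k i m

At row 2, column 5: row 2 has {k,l,m}; column 5 has {h,j,k,l,m}; that leaves i.
At row 3, column 2: row 3 has {h,i,k,l}; column 2 has {j,l}; that leaves m.
At row 3, column 4: row 3 has {h,i,k,l,m}; column 4 has {i,k,l,m}; that leaves j.
At row 5, column 4: row 5 has {l}; column 4 has {i,j,k,l,m}; that leaves h.
At row 6, column 1: row 6 has {h,j,m}; column 1 has {i,l}; that leaves k.
At row 6, column 2: row 6 has {h,j,k,m}; column 2 has {j,l,m}; that leaves i.
At row 6, column 3: row 6 has {h,i,j,k,m}; column 3 has {h,m}; that leaves l.
At row 1, column 1: row 1 has {j,l,m}; column 1 has {i,k,l}; that leaves h.
At row 2, column 2: row 2 has {i,k,l,m}; column 2 has {i,j,l,m}; that leaves h.
At row 2, column 3: row 2 has {h,i,k,l,m}; column 3 has {h,l,m}; that leaves j.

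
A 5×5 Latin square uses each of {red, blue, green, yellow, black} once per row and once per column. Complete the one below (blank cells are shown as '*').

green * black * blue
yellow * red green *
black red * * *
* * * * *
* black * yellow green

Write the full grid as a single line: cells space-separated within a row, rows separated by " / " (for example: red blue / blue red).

green yellow black red blue / yellow blue red green black / black red green blue yellow / blue green yellow black red / red black blue yellow green

Cell (r1,c2): row 1 has {blue,green,black}; column 2 has {red,black} → yellow.
Cell (r1,c4): row 1 has {blue,green,yellow,black}; column 4 has {green,yellow} → red.
Cell (r2,c2): row 2 has {red,green,yellow}; column 2 has {red,yellow,black} → blue.
Cell (r2,c5): row 2 has {red,blue,green,yellow}; column 5 has {blue,green} → black.
Cell (r3,c4): row 3 has {red,black}; column 4 has {red,green,yellow} → blue.
Cell (r3,c5): row 3 has {red,blue,black}; column 5 has {blue,green,black} → yellow.
Cell (r4,c2): row 4 is empty so far; column 2 has {red,blue,yellow,black} → green.
Cell (r4,c4): row 4 has {green}; column 4 has {red,blue,green,yellow} → black.
Cell (r4,c5): row 4 has {green,black}; column 5 has {blue,green,yellow,black} → red.
Cell (r5,c3): row 5 has {green,yellow,black}; column 3 has {red,black} → blue.
Cell (r3,c3): row 3 has {red,blue,yellow,black}; column 3 has {red,blue,black} → green.
Cell (r4,c1): row 4 has {red,green,black}; column 1 has {green,yellow,black} → blue.
Cell (r4,c3): row 4 has {red,blue,green,black}; column 3 has {red,blue,green,black} → yellow.
Cell (r5,c1): row 5 has {blue,green,yellow,black}; column 1 has {blue,green,yellow,black} → red.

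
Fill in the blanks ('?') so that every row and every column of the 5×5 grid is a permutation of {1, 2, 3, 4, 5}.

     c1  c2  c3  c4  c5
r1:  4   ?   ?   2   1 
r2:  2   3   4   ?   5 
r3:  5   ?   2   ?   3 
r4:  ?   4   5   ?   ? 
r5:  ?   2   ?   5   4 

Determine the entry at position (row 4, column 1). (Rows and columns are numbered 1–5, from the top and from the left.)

row 1 has {1,2,4}; column 2 has {2,3,4} — only 5 is left for (r1,c2).
row 1 has {1,2,4,5}; column 3 has {2,4,5} — only 3 is left for (r1,c3).
row 2 has {2,3,4,5}; column 4 has {2,5} — only 1 is left for (r2,c4).
row 3 has {2,3,5}; column 2 has {2,3,4,5} — only 1 is left for (r3,c2).
row 3 has {1,2,3,5}; column 4 has {1,2,5} — only 4 is left for (r3,c4).
row 4 has {4,5}; column 4 has {1,2,4,5} — only 3 is left for (r4,c4).
row 4 has {3,4,5}; column 5 has {1,3,4,5} — only 2 is left for (r4,c5).
row 5 has {2,4,5}; column 3 has {2,3,4,5} — only 1 is left for (r5,c3).
row 4 has {2,3,4,5}; column 1 has {2,4,5} — only 1 is left for (r4,c1).

1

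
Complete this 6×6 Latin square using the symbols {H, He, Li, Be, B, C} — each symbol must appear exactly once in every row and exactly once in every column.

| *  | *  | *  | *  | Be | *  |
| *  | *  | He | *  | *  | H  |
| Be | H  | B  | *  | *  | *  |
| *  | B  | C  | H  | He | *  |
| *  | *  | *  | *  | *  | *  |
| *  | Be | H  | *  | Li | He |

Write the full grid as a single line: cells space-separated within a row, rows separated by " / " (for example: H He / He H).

(r1,c3) = Li
(r3,c5) = C
(r3,c6) = Li
(r4,c1) = Li
(r4,c6) = Be
(r5,c3) = Be
(r2,c5) = B
(r3,c4) = He
(r5,c5) = H
(r2,c1) = C
(r2,c2) = Li
(r2,c4) = Be
(r6,c1) = B
(r6,c4) = C
(r1,c4) = B
(r1,c6) = C
(r5,c1) = He
(r5,c2) = C
(r5,c4) = Li
(r5,c6) = B
(r1,c1) = H
(r1,c2) = He

H He Li B Be C / C Li He Be B H / Be H B He C Li / Li B C H He Be / He C Be Li H B / B Be H C Li He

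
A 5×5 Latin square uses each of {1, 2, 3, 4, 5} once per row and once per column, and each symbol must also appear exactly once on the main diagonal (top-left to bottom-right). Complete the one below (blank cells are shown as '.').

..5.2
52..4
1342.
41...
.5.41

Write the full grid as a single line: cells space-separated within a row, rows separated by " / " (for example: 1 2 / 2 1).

(r1,c1) = 3
(r1,c2) = 4
(r1,c4) = 1
(r2,c4) = 3
(r3,c5) = 5
(r4,c4) = 5
(r4,c5) = 3
(r5,c1) = 2
(r5,c3) = 3
(r2,c3) = 1
(r4,c3) = 2

3 4 5 1 2 / 5 2 1 3 4 / 1 3 4 2 5 / 4 1 2 5 3 / 2 5 3 4 1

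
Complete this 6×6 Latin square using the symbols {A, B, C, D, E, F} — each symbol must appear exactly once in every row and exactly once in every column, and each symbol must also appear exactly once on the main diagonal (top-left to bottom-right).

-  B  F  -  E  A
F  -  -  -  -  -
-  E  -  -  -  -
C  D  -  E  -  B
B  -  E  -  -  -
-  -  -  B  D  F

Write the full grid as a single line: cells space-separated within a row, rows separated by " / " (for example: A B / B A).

D B F C E A / F C D A B E / A E B F C D / C D A E F B / B F E D A C / E A C B D F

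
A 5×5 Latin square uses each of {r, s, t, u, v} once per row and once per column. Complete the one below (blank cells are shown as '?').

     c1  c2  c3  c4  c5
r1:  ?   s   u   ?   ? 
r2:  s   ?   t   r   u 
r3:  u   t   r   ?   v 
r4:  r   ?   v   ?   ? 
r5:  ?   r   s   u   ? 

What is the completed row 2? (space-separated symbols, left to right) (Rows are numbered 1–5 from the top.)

s v t r u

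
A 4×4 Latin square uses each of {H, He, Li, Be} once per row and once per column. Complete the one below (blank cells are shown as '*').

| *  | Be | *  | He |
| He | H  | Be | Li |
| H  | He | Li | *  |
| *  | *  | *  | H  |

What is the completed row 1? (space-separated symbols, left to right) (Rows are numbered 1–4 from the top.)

Li Be H He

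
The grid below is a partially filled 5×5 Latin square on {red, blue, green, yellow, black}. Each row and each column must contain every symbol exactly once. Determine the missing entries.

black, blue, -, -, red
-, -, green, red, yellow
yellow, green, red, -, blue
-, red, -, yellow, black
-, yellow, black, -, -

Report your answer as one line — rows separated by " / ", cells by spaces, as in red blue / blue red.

black blue yellow green red / blue black green red yellow / yellow green red black blue / green red blue yellow black / red yellow black blue green

(r1,c3) = yellow
(r1,c4) = green
(r2,c1) = blue
(r2,c2) = black
(r3,c4) = black
(r4,c1) = green
(r4,c3) = blue
(r5,c1) = red
(r5,c4) = blue
(r5,c5) = green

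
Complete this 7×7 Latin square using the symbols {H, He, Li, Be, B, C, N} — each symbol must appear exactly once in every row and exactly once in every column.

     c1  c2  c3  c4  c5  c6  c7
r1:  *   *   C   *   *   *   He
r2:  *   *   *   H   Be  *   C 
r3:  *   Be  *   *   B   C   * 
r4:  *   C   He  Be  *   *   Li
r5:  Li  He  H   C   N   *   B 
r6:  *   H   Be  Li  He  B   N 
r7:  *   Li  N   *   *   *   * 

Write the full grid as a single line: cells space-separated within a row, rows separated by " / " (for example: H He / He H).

Be B C N Li H He / He N B H Be Li C / N Be Li He B C H / B C He Be H N Li / Li He H C N Be B / C H Be Li He B N / H Li N B C He Be

row 3 has {Be,B,C}; column 3 has {H,He,Be,C,N} — only Li is left for (r3,c3).
row 3 has {Li,Be,B,C}; column 7 has {He,Li,B,C,N} — only H is left for (r3,c7).
row 4 has {He,Li,Be,C}; column 5 has {He,Be,B,N} — only H is left for (r4,c5).
row 4 has {H,He,Li,Be,C}; column 6 has {B,C} — only N is left for (r4,c6).
row 5 has {H,He,Li,B,C,N}; column 6 has {B,C,N} — only Be is left for (r5,c6).
row 6 has {H,He,Li,Be,B,N}; column 1 has {Li} — only C is left for (r6,c1).
row 7 has {Li,N}; column 5 has {H,He,Be,B,N} — only C is left for (r7,c5).
row 7 has {Li,C,N}; column 7 has {H,He,Li,B,C,N} — only Be is left for (r7,c7).
row 1 has {He,C}; column 5 has {H,He,Be,B,C,N} — only Li is left for (r1,c5).
row 1 has {He,Li,C}; column 6 has {Be,B,C,N} — only H is left for (r1,c6).
row 2 has {H,Be,C}; column 3 has {H,He,Li,Be,C,N} — only B is left for (r2,c3).
row 4 has {H,He,Li,Be,C,N}; column 1 has {Li,C} — only B is left for (r4,c1).
row 7 has {Li,Be,C,N}; column 6 has {H,Be,B,C,N} — only He is left for (r7,c6).
row 2 has {H,Be,B,C}; column 2 has {H,He,Li,Be,C} — only N is left for (r2,c2).
row 2 has {H,Be,B,C,N}; column 6 has {H,He,Be,B,C,N} — only Li is left for (r2,c6).
row 7 has {He,Li,Be,C,N}; column 1 has {Li,B,C} — only H is left for (r7,c1).
row 7 has {H,He,Li,Be,C,N}; column 4 has {H,Li,Be,C} — only B is left for (r7,c4).
row 1 has {H,He,Li,C}; column 2 has {H,He,Li,Be,C,N} — only B is left for (r1,c2).
row 1 has {H,He,Li,B,C}; column 4 has {H,Li,Be,B,C} — only N is left for (r1,c4).
row 2 has {H,Li,Be,B,C,N}; column 1 has {H,Li,B,C} — only He is left for (r2,c1).
row 3 has {H,Li,Be,B,C}; column 1 has {H,He,Li,B,C} — only N is left for (r3,c1).
row 3 has {H,Li,Be,B,C,N}; column 4 has {H,Li,Be,B,C,N} — only He is left for (r3,c4).
row 1 has {H,He,Li,B,C,N}; column 1 has {H,He,Li,B,C,N} — only Be is left for (r1,c1).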